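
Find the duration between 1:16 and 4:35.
From 1:16 to 4:35:
(4 x 60 + 35) - (1 x 60 + 16) = 275 - 76 = 199 minutes
= 3 hours and 19 minutes

Final answer: 3 hours and 19 minutes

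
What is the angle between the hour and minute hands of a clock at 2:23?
Hour hand position: 2 x 30 + 23 x 0.5 = 71.5 degrees
Minute hand position: 23 x 6 = 138 degrees
Difference: |71.5 - 138| = 66.5 degrees
The angle between the hands is 66.5 degrees

Final answer: 66.5 degrees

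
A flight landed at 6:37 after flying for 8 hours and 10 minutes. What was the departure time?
Starting time: 6:37 = 397 total minutes past 12:00
Subtracting: 8 hours and 10 minutes = 490 minutes
397 - 490 = -93 (negative, add 12 hours = 720) = 627 minutes
= 10 hours and 27 minutes past 12:00 = 10:27

Final answer: 10:27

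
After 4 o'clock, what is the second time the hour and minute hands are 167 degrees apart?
At t minutes past 4:00, the hour hand is at 30 x 4 + 0.5t degrees and the minute hand is at 6t degrees.
The smaller angle between them is 167 degrees when |30H - 5.5t| = 167 or |30H - 5.5t| = 193.
With H = 4, solve 30 x 4 - 5.5t = +/- target for each target:
  t = (30 x 4 - 167) / 5.5 = -8.55 (outside (0, 60))
  t = (30 x 4 + 167) / 5.5 = 52.18
  t = (30 x 4 - 193) / 5.5 = -13.27 (outside (0, 60))
  t = (30 x 4 + 193) / 5.5 = 56.91
Valid solutions in (0, 60): {52.18, 56.91} minutes.
The second occurrence is t = 56.91 minutes.
The hands form a 167-degree angle at 56.91 minutes past 4:00.

Final answer: 56.91 minutes past 4:00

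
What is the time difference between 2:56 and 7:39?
From 2:56 to 7:39:
(7 x 60 + 39) - (2 x 60 + 56) = 459 - 176 = 283 minutes
= 4 hours and 43 minutes

Final answer: 4 hours and 43 minutes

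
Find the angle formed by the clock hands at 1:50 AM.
Hour hand position: 1 x 30 + 50 x 0.5 = 55 degrees
Minute hand position: 50 x 6 = 300 degrees
Difference: |55 - 300| = 245 degrees
Since 245 > 180, the smaller angle is 360 - 245 = 115 degrees

Final answer: 115 degrees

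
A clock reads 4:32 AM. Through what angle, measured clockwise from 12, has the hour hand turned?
The hour hand moves 30 degrees per hour and 0.5 degrees per minute.
At 4:32: (4) x 30 + 32 x 0.5 = 120 + 16 = 136 degrees

Final answer: 136 degrees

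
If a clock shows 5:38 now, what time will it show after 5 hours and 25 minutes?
Starting time: 5:38
Adding 25 minutes to 38 minutes: 38 + 25 = 63 minutes = 1 hour and 3 minutes
Adding 5 hours: 5 + 5 + 1 (carry) = 11
Final time: 11:03

Final answer: 11:03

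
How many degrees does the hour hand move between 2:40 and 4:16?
The hour hand moves 0.5 degrees per minute.
Time elapsed: 4:16 - 2:40 = 96 minutes
Angular displacement: 96 x 0.5 = 48 degrees

Final answer: 48 degrees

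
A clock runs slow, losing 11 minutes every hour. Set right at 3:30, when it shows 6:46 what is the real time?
For every 60 true minutes, the faulty clock advances 49 minutes, so 1 faulty-clock minute corresponds to 60/49 true minutes.
From 3:30 to 6:46 on the faulty dial is 196 minutes.
True elapsed: 196 x 60/49 = 240 minutes = 4 hours.
True time: 3:30 + 4 hours = 7:30.

Final answer: 7:30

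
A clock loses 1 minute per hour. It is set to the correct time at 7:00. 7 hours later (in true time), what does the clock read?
For every 60 true minutes, the faulty clock advances 60 - 1 = 59 minutes.
True elapsed: 7 hours = 420 minutes.
Faulty clock advances: 420 x 59/60 = 413 minutes (drift: 7 minutes behind).
Shown time: 7:00 + 413 minutes = 1:53.

Final answer: 1:53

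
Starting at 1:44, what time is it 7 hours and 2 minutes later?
Starting time: 1:44
Adding 2 minutes to 44 minutes: 44 + 2 = 46 minutes
Adding 7 hours: 1 + 7 = 8
Final time: 8:46

Final answer: 8:46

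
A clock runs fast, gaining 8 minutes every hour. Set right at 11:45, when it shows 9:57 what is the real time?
For every 60 true minutes, the faulty clock advances 68 minutes, so 1 faulty-clock minute corresponds to 60/68 true minutes.
From 11:45 to 9:57 on the faulty dial is 612 minutes.
True elapsed: 612 x 60/68 = 540 minutes = 9 hours.
True time: 11:45 + 9 hours = 8:45.

Final answer: 8:45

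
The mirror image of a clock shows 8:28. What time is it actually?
Reflection across the vertical (12-6) axis maps a hand at angle A degrees to (360 - A) degrees, which sends a reading of T minutes past 12:00 to (720 - T) minutes past 12:00.
Mirror reads 8:28 = 508 minutes past 12:00.
Actual time: (720 - 508) mod 720 = 212 minutes = 3:32.

Final answer: 3:32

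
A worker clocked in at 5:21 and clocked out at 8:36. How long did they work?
From 5:21 to 8:36:
(8 x 60 + 36) - (5 x 60 + 21) = 516 - 321 = 195 minutes
= 3 hours and 15 minutes

Final answer: 3 hours and 15 minutes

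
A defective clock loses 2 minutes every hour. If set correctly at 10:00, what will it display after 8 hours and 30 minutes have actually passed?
For every 60 true minutes, the faulty clock advances 60 - 2 = 58 minutes.
True elapsed: 8 hours and 30 minutes = 510 minutes.
Faulty clock advances: 510 x 58/60 = 493 minutes (drift: 17 minutes behind).
Shown time: 10:00 + 493 minutes = 6:13.

Final answer: 6:13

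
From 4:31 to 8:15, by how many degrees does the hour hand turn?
The hour hand moves 0.5 degrees per minute.
Time elapsed: 8:15 - 4:31 = 224 minutes
Angular displacement: 224 x 0.5 = 112 degrees

Final answer: 112 degrees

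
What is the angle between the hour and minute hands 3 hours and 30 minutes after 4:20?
First find the time 3 hours and 30 minutes after 4:20.
Total minutes: 4 x 60 + 20 + 3 x 60 + 30 = 470.
470 mod 720 = 470 minutes = 7:50.
Now compute the angle at 7:50:
Hour hand: 7 x 30 + 50 x 0.5 = 235 degrees
Minute hand: 50 x 6 = 300 degrees
Difference: |235 - 300| = 65 degrees
The angle is 65 degrees

Final answer: 65 degrees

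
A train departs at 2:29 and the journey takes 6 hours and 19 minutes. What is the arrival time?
Starting time: 2:29
Adding 19 minutes to 29 minutes: 29 + 19 = 48 minutes
Adding 6 hours: 2 + 6 = 8
Final time: 8:48

Final answer: 8:48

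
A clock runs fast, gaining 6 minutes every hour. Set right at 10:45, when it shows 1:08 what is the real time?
For every 60 true minutes, the faulty clock advances 66 minutes, so 1 faulty-clock minute corresponds to 60/66 true minutes.
From 10:45 to 1:08 on the faulty dial is 143 minutes.
True elapsed: 143 x 60/66 = 130 minutes = 2 hours and 10 minutes.
True time: 10:45 + 2 hours and 10 minutes = 12:55.

Final answer: 12:55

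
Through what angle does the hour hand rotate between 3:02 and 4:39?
The hour hand moves 0.5 degrees per minute.
Time elapsed: 4:39 - 3:02 = 97 minutes
Angular displacement: 97 x 0.5 = 48.5 degrees

Final answer: 48.5 degrees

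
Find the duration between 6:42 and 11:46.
From 6:42 to 11:46:
(11 x 60 + 46) - (6 x 60 + 42) = 706 - 402 = 304 minutes
= 5 hours and 4 minutes

Final answer: 5 hours and 4 minutes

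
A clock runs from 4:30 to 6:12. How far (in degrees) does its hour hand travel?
The hour hand moves 0.5 degrees per minute.
Time elapsed: 6:12 - 4:30 = 102 minutes
Angular displacement: 102 x 0.5 = 51 degrees

Final answer: 51 degrees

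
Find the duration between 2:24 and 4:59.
From 2:24 to 4:59:
(4 x 60 + 59) - (2 x 60 + 24) = 299 - 144 = 155 minutes
= 2 hours and 35 minutes

Final answer: 2 hours and 35 minutes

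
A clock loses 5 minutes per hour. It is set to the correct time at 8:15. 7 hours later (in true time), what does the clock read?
For every 60 true minutes, the faulty clock advances 60 - 5 = 55 minutes.
True elapsed: 7 hours = 420 minutes.
Faulty clock advances: 420 x 55/60 = 385 minutes (drift: 35 minutes behind).
Shown time: 8:15 + 385 minutes = 2:40.

Final answer: 2:40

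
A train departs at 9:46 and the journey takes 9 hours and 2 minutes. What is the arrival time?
Starting time: 9:46
Adding 2 minutes to 46 minutes: 46 + 2 = 48 minutes
Adding 9 hours: 9 + 9 = 18 - 12 = 6
Final time: 6:48

Final answer: 6:48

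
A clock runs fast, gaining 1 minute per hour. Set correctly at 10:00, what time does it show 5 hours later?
For every 60 true minutes, the faulty clock advances 60 + 1 = 61 minutes.
True elapsed: 5 hours = 300 minutes.
Faulty clock advances: 300 x 61/60 = 305 minutes (drift: 5 minutes ahead).
Shown time: 10:00 + 305 minutes = 3:05.

Final answer: 3:05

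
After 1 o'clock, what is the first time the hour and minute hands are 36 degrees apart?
At t minutes past 1:00, the hour hand is at 30 x 1 + 0.5t degrees and the minute hand is at 6t degrees.
The smaller angle between them is 36 degrees when |30H - 5.5t| = 36 or |30H - 5.5t| = 324.
With H = 1, solve 30 x 1 - 5.5t = +/- target for each target:
  t = (30 x 1 - 36) / 5.5 = -1.09 (outside (0, 60))
  t = (30 x 1 + 36) / 5.5 = 12
  t = (30 x 1 - 324) / 5.5 = -53.45 (outside (0, 60))
  t = (30 x 1 + 324) / 5.5 = 64.36 (outside (0, 60))
Valid solutions in (0, 60): {12} minutes.
The first occurrence is t = 12 minutes.
The hands form a 36-degree angle at 12 minutes past 1:00.

Final answer: 12 minutes past 1:00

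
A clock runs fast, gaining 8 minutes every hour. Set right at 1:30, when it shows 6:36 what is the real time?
For every 60 true minutes, the faulty clock advances 68 minutes, so 1 faulty-clock minute corresponds to 60/68 true minutes.
From 1:30 to 6:36 on the faulty dial is 306 minutes.
True elapsed: 306 x 60/68 = 270 minutes = 4 hours and 30 minutes.
True time: 1:30 + 4 hours and 30 minutes = 6:00.

Final answer: 6:00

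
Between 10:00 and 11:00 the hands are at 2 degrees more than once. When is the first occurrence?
At t minutes past 10:00, the hour hand is at 30 x 10 + 0.5t degrees and the minute hand is at 6t degrees.
The smaller angle between them is 2 degrees when |30H - 5.5t| = 2 or |30H - 5.5t| = 358.
With H = 10, solve 30 x 10 - 5.5t = +/- target for each target:
  t = (30 x 10 - 2) / 5.5 = 54.18
  t = (30 x 10 + 2) / 5.5 = 54.91
  t = (30 x 10 - 358) / 5.5 = -10.55 (outside (0, 60))
  t = (30 x 10 + 358) / 5.5 = 119.64 (outside (0, 60))
Valid solutions in (0, 60): {54.18, 54.91} minutes.
The first occurrence is t = 54.18 minutes.
The hands form a 2-degree angle at 54.18 minutes past 10:00.

Final answer: 54.18 minutes past 10:00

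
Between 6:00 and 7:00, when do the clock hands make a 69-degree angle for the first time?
At t minutes past 6:00, the hour hand is at 30 x 6 + 0.5t degrees and the minute hand is at 6t degrees.
The smaller angle between them is 69 degrees when |30H - 5.5t| = 69 or |30H - 5.5t| = 291.
With H = 6, solve 30 x 6 - 5.5t = +/- target for each target:
  t = (30 x 6 - 69) / 5.5 = 20.18
  t = (30 x 6 + 69) / 5.5 = 45.27
  t = (30 x 6 - 291) / 5.5 = -20.18 (outside (0, 60))
  t = (30 x 6 + 291) / 5.5 = 85.64 (outside (0, 60))
Valid solutions in (0, 60): {20.18, 45.27} minutes.
The first occurrence is t = 20.18 minutes.
The hands form a 69-degree angle at 20.18 minutes past 6:00.

Final answer: 20.18 minutes past 6:00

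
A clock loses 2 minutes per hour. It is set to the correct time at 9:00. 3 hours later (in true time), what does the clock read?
For every 60 true minutes, the faulty clock advances 60 - 2 = 58 minutes.
True elapsed: 3 hours = 180 minutes.
Faulty clock advances: 180 x 58/60 = 174 minutes (drift: 6 minutes behind).
Shown time: 9:00 + 174 minutes = 11:54.

Final answer: 11:54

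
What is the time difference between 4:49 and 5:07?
From 4:49 to 5:07:
(5 x 60 + 7) - (4 x 60 + 49) = 307 - 289 = 18 minutes
= 18 minutes

Final answer: 18 minutes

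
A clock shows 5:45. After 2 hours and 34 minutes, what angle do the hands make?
First find the time 2 hours and 34 minutes after 5:45.
Total minutes: 5 x 60 + 45 + 2 x 60 + 34 = 499.
499 mod 720 = 499 minutes = 8:19.
Now compute the angle at 8:19:
Hour hand: 8 x 30 + 19 x 0.5 = 249.5 degrees
Minute hand: 19 x 6 = 114 degrees
Difference: |249.5 - 114| = 135.5 degrees
The angle is 135.5 degrees

Final answer: 135.5 degrees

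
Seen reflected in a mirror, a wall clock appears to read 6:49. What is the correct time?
Reflection across the vertical (12-6) axis maps a hand at angle A degrees to (360 - A) degrees, which sends a reading of T minutes past 12:00 to (720 - T) minutes past 12:00.
Mirror reads 6:49 = 409 minutes past 12:00.
Actual time: (720 - 409) mod 720 = 311 minutes = 5:11.

Final answer: 5:11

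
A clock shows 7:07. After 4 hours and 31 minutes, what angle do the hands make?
First find the time 4 hours and 31 minutes after 7:07.
Total minutes: 7 x 60 + 7 + 4 x 60 + 31 = 698.
698 mod 720 = 698 minutes = 11:38.
Now compute the angle at 11:38:
Hour hand: 11 x 30 + 38 x 0.5 = 349 degrees
Minute hand: 38 x 6 = 228 degrees
Difference: |349 - 228| = 121 degrees
The angle is 121 degrees

Final answer: 121 degrees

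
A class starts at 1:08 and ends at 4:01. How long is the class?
From 1:08 to 4:01:
(4 x 60 + 1) - (1 x 60 + 8) = 241 - 68 = 173 minutes
= 2 hours and 53 minutes

Final answer: 2 hours and 53 minutes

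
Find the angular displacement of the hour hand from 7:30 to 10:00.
The hour hand moves 0.5 degrees per minute.
Time elapsed: 10:00 - 7:30 = 150 minutes
Angular displacement: 150 x 0.5 = 75 degrees

Final answer: 75 degrees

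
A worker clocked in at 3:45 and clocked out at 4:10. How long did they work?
From 3:45 to 4:10:
(4 x 60 + 10) - (3 x 60 + 45) = 250 - 225 = 25 minutes
= 25 minutes

Final answer: 25 minutes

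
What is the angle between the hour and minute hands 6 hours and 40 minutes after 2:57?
First find the time 6 hours and 40 minutes after 2:57.
Total minutes: 2 x 60 + 57 + 6 x 60 + 40 = 577.
577 mod 720 = 577 minutes = 9:37.
Now compute the angle at 9:37:
Hour hand: 9 x 30 + 37 x 0.5 = 288.5 degrees
Minute hand: 37 x 6 = 222 degrees
Difference: |288.5 - 222| = 66.5 degrees
The angle is 66.5 degrees

Final answer: 66.5 degrees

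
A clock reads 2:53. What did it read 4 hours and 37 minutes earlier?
Starting time: 2:53 = 173 total minutes past 12:00
Subtracting: 4 hours and 37 minutes = 277 minutes
173 - 277 = -104 (negative, add 12 hours = 720) = 616 minutes
= 10 hours and 16 minutes past 12:00 = 10:16

Final answer: 10:16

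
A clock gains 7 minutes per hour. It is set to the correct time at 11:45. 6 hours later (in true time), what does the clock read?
For every 60 true minutes, the faulty clock advances 60 + 7 = 67 minutes.
True elapsed: 6 hours = 360 minutes.
Faulty clock advances: 360 x 67/60 = 402 minutes (drift: 42 minutes ahead).
Shown time: 11:45 + 402 minutes = 6:27.

Final answer: 6:27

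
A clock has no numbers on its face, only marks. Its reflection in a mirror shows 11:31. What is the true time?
Reflection across the vertical (12-6) axis maps a hand at angle A degrees to (360 - A) degrees, which sends a reading of T minutes past 12:00 to (720 - T) minutes past 12:00.
Mirror reads 11:31 = 691 minutes past 12:00.
Actual time: (720 - 691) mod 720 = 29 minutes = 12:29.

Final answer: 12:29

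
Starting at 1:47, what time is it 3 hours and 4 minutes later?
Starting time: 1:47
Adding 4 minutes to 47 minutes: 47 + 4 = 51 minutes
Adding 3 hours: 1 + 3 = 4
Final time: 4:51

Final answer: 4:51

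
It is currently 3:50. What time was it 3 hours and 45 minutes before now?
Starting time: 3:50 = 230 total minutes past 12:00
Subtracting: 3 hours and 45 minutes = 225 minutes
230 - 225 = 5 minutes
= 5 minutes past 12:00 = 12:05

Final answer: 12:05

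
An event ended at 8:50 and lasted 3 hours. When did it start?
Starting time: 8:50 = 530 total minutes past 12:00
Subtracting: 3 hours = 180 minutes
530 - 180 = 350 minutes
= 5 hours and 50 minutes past 12:00 = 5:50

Final answer: 5:50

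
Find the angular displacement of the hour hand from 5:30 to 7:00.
The hour hand moves 0.5 degrees per minute.
Time elapsed: 7:00 - 5:30 = 90 minutes
Angular displacement: 90 x 0.5 = 45 degrees

Final answer: 45 degrees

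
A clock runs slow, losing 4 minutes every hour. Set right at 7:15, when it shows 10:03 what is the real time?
For every 60 true minutes, the faulty clock advances 56 minutes, so 1 faulty-clock minute corresponds to 60/56 true minutes.
From 7:15 to 10:03 on the faulty dial is 168 minutes.
True elapsed: 168 x 60/56 = 180 minutes = 3 hours.
True time: 7:15 + 3 hours = 10:15.

Final answer: 10:15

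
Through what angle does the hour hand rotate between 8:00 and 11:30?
The hour hand moves 0.5 degrees per minute.
Time elapsed: 11:30 - 8:00 = 210 minutes
Angular displacement: 210 x 0.5 = 105 degrees

Final answer: 105 degrees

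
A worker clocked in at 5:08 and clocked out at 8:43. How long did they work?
From 5:08 to 8:43:
(8 x 60 + 43) - (5 x 60 + 8) = 523 - 308 = 215 minutes
= 3 hours and 35 minutes

Final answer: 3 hours and 35 minutes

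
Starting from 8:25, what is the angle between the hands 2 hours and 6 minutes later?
First find the time 2 hours and 6 minutes after 8:25.
Total minutes: 8 x 60 + 25 + 2 x 60 + 6 = 631.
631 mod 720 = 631 minutes = 10:31.
Now compute the angle at 10:31:
Hour hand: 10 x 30 + 31 x 0.5 = 315.5 degrees
Minute hand: 31 x 6 = 186 degrees
Difference: |315.5 - 186| = 129.5 degrees
The angle is 129.5 degrees

Final answer: 129.5 degrees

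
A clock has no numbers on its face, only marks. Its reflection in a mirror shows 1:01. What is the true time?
Reflection across the vertical (12-6) axis maps a hand at angle A degrees to (360 - A) degrees, which sends a reading of T minutes past 12:00 to (720 - T) minutes past 12:00.
Mirror reads 1:01 = 61 minutes past 12:00.
Actual time: (720 - 61) mod 720 = 659 minutes = 10:59.

Final answer: 10:59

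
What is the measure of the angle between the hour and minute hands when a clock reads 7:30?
Hour hand position: 7 x 30 + 30 x 0.5 = 225 degrees
Minute hand position: 30 x 6 = 180 degrees
Difference: |225 - 180| = 45 degrees
The angle between the hands is 45 degrees

Final answer: 45 degrees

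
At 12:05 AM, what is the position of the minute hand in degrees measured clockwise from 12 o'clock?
The minute hand moves 6 degrees per minute.
At 12:05: 5 x 6 = 30 degrees

Final answer: 30 degrees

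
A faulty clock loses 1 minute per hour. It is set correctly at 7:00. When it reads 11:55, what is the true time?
For every 60 true minutes, the faulty clock advances 59 minutes, so 1 faulty-clock minute corresponds to 60/59 true minutes.
From 7:00 to 11:55 on the faulty dial is 295 minutes.
True elapsed: 295 x 60/59 = 300 minutes = 5 hours.
True time: 7:00 + 5 hours = 12:00.

Final answer: 12:00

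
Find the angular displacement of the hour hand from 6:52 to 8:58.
The hour hand moves 0.5 degrees per minute.
Time elapsed: 8:58 - 6:52 = 126 minutes
Angular displacement: 126 x 0.5 = 63 degrees

Final answer: 63 degrees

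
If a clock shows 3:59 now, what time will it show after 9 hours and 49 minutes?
Starting time: 3:59
Adding 49 minutes to 59 minutes: 59 + 49 = 108 minutes = 1 hour and 48 minutes
Adding 9 hours: 3 + 9 + 1 (carry) = 13 - 12 = 1
Final time: 1:48

Final answer: 1:48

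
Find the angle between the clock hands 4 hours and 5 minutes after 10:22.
First find the time 4 hours and 5 minutes after 10:22.
Total minutes: 10 x 60 + 22 + 4 x 60 + 5 = 867.
867 mod 720 = 147 minutes = 2:27.
Now compute the angle at 2:27:
Hour hand: 2 x 30 + 27 x 0.5 = 73.5 degrees
Minute hand: 27 x 6 = 162 degrees
Difference: |73.5 - 162| = 88.5 degrees
The angle is 88.5 degrees

Final answer: 88.5 degrees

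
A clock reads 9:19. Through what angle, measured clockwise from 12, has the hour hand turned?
The hour hand moves 30 degrees per hour and 0.5 degrees per minute.
At 9:19: (9) x 30 + 19 x 0.5 = 270 + 9.5 = 279.5 degrees

Final answer: 279.5 degrees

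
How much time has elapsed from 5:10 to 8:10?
From 5:10 to 8:10:
(8 x 60 + 10) - (5 x 60 + 10) = 490 - 310 = 180 minutes
= 3 hours

Final answer: 3 hours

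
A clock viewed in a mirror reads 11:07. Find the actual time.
Reflection across the vertical (12-6) axis maps a hand at angle A degrees to (360 - A) degrees, which sends a reading of T minutes past 12:00 to (720 - T) minutes past 12:00.
Mirror reads 11:07 = 667 minutes past 12:00.
Actual time: (720 - 667) mod 720 = 53 minutes = 12:53.

Final answer: 12:53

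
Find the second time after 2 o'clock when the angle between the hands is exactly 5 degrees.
At t minutes past 2:00, the hour hand is at 30 x 2 + 0.5t degrees and the minute hand is at 6t degrees.
The smaller angle between them is 5 degrees when |30H - 5.5t| = 5 or |30H - 5.5t| = 355.
With H = 2, solve 30 x 2 - 5.5t = +/- target for each target:
  t = (30 x 2 - 5) / 5.5 = 10
  t = (30 x 2 + 5) / 5.5 = 11.82
  t = (30 x 2 - 355) / 5.5 = -53.64 (outside (0, 60))
  t = (30 x 2 + 355) / 5.5 = 75.45 (outside (0, 60))
Valid solutions in (0, 60): {10, 11.82} minutes.
The second occurrence is t = 11.82 minutes.
The hands form a 5-degree angle at 11.82 minutes past 2:00.

Final answer: 11.82 minutes past 2:00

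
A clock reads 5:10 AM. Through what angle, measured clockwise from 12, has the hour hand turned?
The hour hand moves 30 degrees per hour and 0.5 degrees per minute.
At 5:10: (5) x 30 + 10 x 0.5 = 150 + 5 = 155 degrees

Final answer: 155 degrees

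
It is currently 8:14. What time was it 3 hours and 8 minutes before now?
Starting time: 8:14 = 494 total minutes past 12:00
Subtracting: 3 hours and 8 minutes = 188 minutes
494 - 188 = 306 minutes
= 5 hours and 6 minutes past 12:00 = 5:06

Final answer: 5:06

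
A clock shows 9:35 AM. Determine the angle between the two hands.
Hour hand position: 9 x 30 + 35 x 0.5 = 287.5 degrees
Minute hand position: 35 x 6 = 210 degrees
Difference: |287.5 - 210| = 77.5 degrees
The angle between the hands is 77.5 degrees

Final answer: 77.5 degrees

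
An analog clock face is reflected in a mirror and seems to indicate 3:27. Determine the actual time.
Reflection across the vertical (12-6) axis maps a hand at angle A degrees to (360 - A) degrees, which sends a reading of T minutes past 12:00 to (720 - T) minutes past 12:00.
Mirror reads 3:27 = 207 minutes past 12:00.
Actual time: (720 - 207) mod 720 = 513 minutes = 8:33.

Final answer: 8:33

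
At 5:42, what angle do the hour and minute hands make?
Hour hand position: 5 x 30 + 42 x 0.5 = 171 degrees
Minute hand position: 42 x 6 = 252 degrees
Difference: |171 - 252| = 81 degrees
The angle between the hands is 81 degrees

Final answer: 81 degrees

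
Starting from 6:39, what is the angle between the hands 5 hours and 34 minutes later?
First find the time 5 hours and 34 minutes after 6:39.
Total minutes: 6 x 60 + 39 + 5 x 60 + 34 = 733.
733 mod 720 = 13 minutes = 12:13.
Now compute the angle at 12:13:
Hour hand: 0 x 30 + 13 x 0.5 = 6.5 degrees
Minute hand: 13 x 6 = 78 degrees
Difference: |6.5 - 78| = 71.5 degrees
The angle is 71.5 degrees

Final answer: 71.5 degrees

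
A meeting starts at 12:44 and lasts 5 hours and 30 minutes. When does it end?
Starting time: 12:44
Adding 30 minutes to 44 minutes: 44 + 30 = 74 minutes = 1 hour and 14 minutes
Adding 5 hours: 12 + 5 + 1 (carry) = 18 - 12 = 6
Final time: 6:14

Final answer: 6:14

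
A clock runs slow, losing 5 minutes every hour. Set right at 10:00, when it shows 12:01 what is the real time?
For every 60 true minutes, the faulty clock advances 55 minutes, so 1 faulty-clock minute corresponds to 60/55 true minutes.
From 10:00 to 12:01 on the faulty dial is 121 minutes.
True elapsed: 121 x 60/55 = 132 minutes = 2 hours and 12 minutes.
True time: 10:00 + 2 hours and 12 minutes = 12:12.

Final answer: 12:12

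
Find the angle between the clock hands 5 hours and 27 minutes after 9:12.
First find the time 5 hours and 27 minutes after 9:12.
Total minutes: 9 x 60 + 12 + 5 x 60 + 27 = 879.
879 mod 720 = 159 minutes = 2:39.
Now compute the angle at 2:39:
Hour hand: 2 x 30 + 39 x 0.5 = 79.5 degrees
Minute hand: 39 x 6 = 234 degrees
Difference: |79.5 - 234| = 154.5 degrees
The angle is 154.5 degrees

Final answer: 154.5 degrees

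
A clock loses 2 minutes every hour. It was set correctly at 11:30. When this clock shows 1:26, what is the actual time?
For every 60 true minutes, the faulty clock advances 58 minutes, so 1 faulty-clock minute corresponds to 60/58 true minutes.
From 11:30 to 1:26 on the faulty dial is 116 minutes.
True elapsed: 116 x 60/58 = 120 minutes = 2 hours.
True time: 11:30 + 2 hours = 1:30.

Final answer: 1:30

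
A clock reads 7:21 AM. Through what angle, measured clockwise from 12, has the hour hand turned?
The hour hand moves 30 degrees per hour and 0.5 degrees per minute.
At 7:21: (7) x 30 + 21 x 0.5 = 210 + 10.5 = 220.5 degrees

Final answer: 220.5 degrees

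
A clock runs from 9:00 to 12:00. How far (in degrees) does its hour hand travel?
The hour hand moves 0.5 degrees per minute.
Time elapsed: 12:00 - 9:00 = 180 minutes
Angular displacement: 180 x 0.5 = 90 degrees

Final answer: 90 degrees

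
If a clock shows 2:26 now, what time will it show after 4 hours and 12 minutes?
Starting time: 2:26
Adding 12 minutes to 26 minutes: 26 + 12 = 38 minutes
Adding 4 hours: 2 + 4 = 6
Final time: 6:38

Final answer: 6:38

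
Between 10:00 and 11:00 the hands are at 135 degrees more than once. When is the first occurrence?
At t minutes past 10:00, the hour hand is at 30 x 10 + 0.5t degrees and the minute hand is at 6t degrees.
The smaller angle between them is 135 degrees when |30H - 5.5t| = 135 or |30H - 5.5t| = 225.
With H = 10, solve 30 x 10 - 5.5t = +/- target for each target:
  t = (30 x 10 - 135) / 5.5 = 30
  t = (30 x 10 + 135) / 5.5 = 79.09 (outside (0, 60))
  t = (30 x 10 - 225) / 5.5 = 13.64
  t = (30 x 10 + 225) / 5.5 = 95.45 (outside (0, 60))
Valid solutions in (0, 60): {13.64, 30} minutes.
The first occurrence is t = 13.64 minutes.
The hands form a 135-degree angle at 13.64 minutes past 10:00.

Final answer: 13.64 minutes past 10:00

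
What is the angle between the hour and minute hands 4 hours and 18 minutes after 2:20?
First find the time 4 hours and 18 minutes after 2:20.
Total minutes: 2 x 60 + 20 + 4 x 60 + 18 = 398.
398 mod 720 = 398 minutes = 6:38.
Now compute the angle at 6:38:
Hour hand: 6 x 30 + 38 x 0.5 = 199 degrees
Minute hand: 38 x 6 = 228 degrees
Difference: |199 - 228| = 29 degrees
The angle is 29 degrees

Final answer: 29 degrees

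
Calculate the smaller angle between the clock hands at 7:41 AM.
Hour hand position: 7 x 30 + 41 x 0.5 = 230.5 degrees
Minute hand position: 41 x 6 = 246 degrees
Difference: |230.5 - 246| = 15.5 degrees
The angle between the hands is 15.5 degrees

Final answer: 15.5 degrees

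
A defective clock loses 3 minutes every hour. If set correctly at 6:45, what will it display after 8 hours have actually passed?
For every 60 true minutes, the faulty clock advances 60 - 3 = 57 minutes.
True elapsed: 8 hours = 480 minutes.
Faulty clock advances: 480 x 57/60 = 456 minutes (drift: 24 minutes behind).
Shown time: 6:45 + 456 minutes = 2:21.

Final answer: 2:21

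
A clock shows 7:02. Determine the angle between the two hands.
Hour hand position: 7 x 30 + 2 x 0.5 = 211 degrees
Minute hand position: 2 x 6 = 12 degrees
Difference: |211 - 12| = 199 degrees
Since 199 > 180, the smaller angle is 360 - 199 = 161 degrees

Final answer: 161 degrees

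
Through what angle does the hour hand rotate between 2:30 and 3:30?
The hour hand moves 0.5 degrees per minute.
Time elapsed: 3:30 - 2:30 = 60 minutes
Angular displacement: 60 x 0.5 = 30 degrees

Final answer: 30 degrees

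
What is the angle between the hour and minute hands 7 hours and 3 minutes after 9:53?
First find the time 7 hours and 3 minutes after 9:53.
Total minutes: 9 x 60 + 53 + 7 x 60 + 3 = 1016.
1016 mod 720 = 296 minutes = 4:56.
Now compute the angle at 4:56:
Hour hand: 4 x 30 + 56 x 0.5 = 148 degrees
Minute hand: 56 x 6 = 336 degrees
Difference: |148 - 336| = 188 degrees
Smaller angle: 360 - 188 = 172 degrees

Final answer: 172 degrees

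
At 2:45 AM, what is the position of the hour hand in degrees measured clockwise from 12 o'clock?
The hour hand moves 30 degrees per hour and 0.5 degrees per minute.
At 2:45: (2) x 30 + 45 x 0.5 = 60 + 22.5 = 82.5 degrees

Final answer: 82.5 degrees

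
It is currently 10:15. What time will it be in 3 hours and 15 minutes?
Starting time: 10:15
Adding 15 minutes to 15 minutes: 15 + 15 = 30 minutes
Adding 3 hours: 10 + 3 = 13 - 12 = 1
Final time: 1:30

Final answer: 1:30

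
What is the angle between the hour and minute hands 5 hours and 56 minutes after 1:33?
First find the time 5 hours and 56 minutes after 1:33.
Total minutes: 1 x 60 + 33 + 5 x 60 + 56 = 449.
449 mod 720 = 449 minutes = 7:29.
Now compute the angle at 7:29:
Hour hand: 7 x 30 + 29 x 0.5 = 224.5 degrees
Minute hand: 29 x 6 = 174 degrees
Difference: |224.5 - 174| = 50.5 degrees
The angle is 50.5 degrees

Final answer: 50.5 degrees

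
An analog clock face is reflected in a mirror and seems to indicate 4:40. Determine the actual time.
Reflection across the vertical (12-6) axis maps a hand at angle A degrees to (360 - A) degrees, which sends a reading of T minutes past 12:00 to (720 - T) minutes past 12:00.
Mirror reads 4:40 = 280 minutes past 12:00.
Actual time: (720 - 280) mod 720 = 440 minutes = 7:20.

Final answer: 7:20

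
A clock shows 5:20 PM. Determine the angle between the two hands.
Hour hand position: 5 x 30 + 20 x 0.5 = 160 degrees
Minute hand position: 20 x 6 = 120 degrees
Difference: |160 - 120| = 40 degrees
The angle between the hands is 40 degrees

Final answer: 40 degrees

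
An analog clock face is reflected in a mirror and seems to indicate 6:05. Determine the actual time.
Reflection across the vertical (12-6) axis maps a hand at angle A degrees to (360 - A) degrees, which sends a reading of T minutes past 12:00 to (720 - T) minutes past 12:00.
Mirror reads 6:05 = 365 minutes past 12:00.
Actual time: (720 - 365) mod 720 = 355 minutes = 5:55.

Final answer: 5:55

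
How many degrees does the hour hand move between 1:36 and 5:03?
The hour hand moves 0.5 degrees per minute.
Time elapsed: 5:03 - 1:36 = 207 minutes
Angular displacement: 207 x 0.5 = 103.5 degrees

Final answer: 103.5 degrees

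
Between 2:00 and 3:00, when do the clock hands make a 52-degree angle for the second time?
At t minutes past 2:00, the hour hand is at 30 x 2 + 0.5t degrees and the minute hand is at 6t degrees.
The smaller angle between them is 52 degrees when |30H - 5.5t| = 52 or |30H - 5.5t| = 308.
With H = 2, solve 30 x 2 - 5.5t = +/- target for each target:
  t = (30 x 2 - 52) / 5.5 = 1.45
  t = (30 x 2 + 52) / 5.5 = 20.36
  t = (30 x 2 - 308) / 5.5 = -45.09 (outside (0, 60))
  t = (30 x 2 + 308) / 5.5 = 66.91 (outside (0, 60))
Valid solutions in (0, 60): {1.45, 20.36} minutes.
The second occurrence is t = 20.36 minutes.
The hands form a 52-degree angle at 20.36 minutes past 2:00.

Final answer: 20.36 minutes past 2:00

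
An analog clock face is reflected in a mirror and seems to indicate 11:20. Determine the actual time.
Reflection across the vertical (12-6) axis maps a hand at angle A degrees to (360 - A) degrees, which sends a reading of T minutes past 12:00 to (720 - T) minutes past 12:00.
Mirror reads 11:20 = 680 minutes past 12:00.
Actual time: (720 - 680) mod 720 = 40 minutes = 12:40.

Final answer: 12:40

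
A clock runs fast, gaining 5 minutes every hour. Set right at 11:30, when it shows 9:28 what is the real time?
For every 60 true minutes, the faulty clock advances 65 minutes, so 1 faulty-clock minute corresponds to 60/65 true minutes.
From 11:30 to 9:28 on the faulty dial is 598 minutes.
True elapsed: 598 x 60/65 = 552 minutes = 9 hours and 12 minutes.
True time: 11:30 + 9 hours and 12 minutes = 8:42.

Final answer: 8:42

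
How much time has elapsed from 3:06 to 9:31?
From 3:06 to 9:31:
(9 x 60 + 31) - (3 x 60 + 6) = 571 - 186 = 385 minutes
= 6 hours and 25 minutes

Final answer: 6 hours and 25 minutes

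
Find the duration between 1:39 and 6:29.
From 1:39 to 6:29:
(6 x 60 + 29) - (1 x 60 + 39) = 389 - 99 = 290 minutes
= 4 hours and 50 minutes

Final answer: 4 hours and 50 minutes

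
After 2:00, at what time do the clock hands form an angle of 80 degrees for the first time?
At t minutes past 2:00, the hour hand is at 30 x 2 + 0.5t degrees and the minute hand is at 6t degrees.
The smaller angle between them is 80 degrees when |30H - 5.5t| = 80 or |30H - 5.5t| = 280.
With H = 2, solve 30 x 2 - 5.5t = +/- target for each target:
  t = (30 x 2 - 80) / 5.5 = -3.64 (outside (0, 60))
  t = (30 x 2 + 80) / 5.5 = 25.45
  t = (30 x 2 - 280) / 5.5 = -40 (outside (0, 60))
  t = (30 x 2 + 280) / 5.5 = 61.82 (outside (0, 60))
Valid solutions in (0, 60): {25.45} minutes.
The first occurrence is t = 25.45 minutes.
The hands form a 80-degree angle at 25.45 minutes past 2:00.

Final answer: 25.45 minutes past 2:00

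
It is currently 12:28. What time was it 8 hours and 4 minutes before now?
Starting time: 12:28 = 28 total minutes past 12:00
Subtracting: 8 hours and 4 minutes = 484 minutes
28 - 484 = -456 (negative, add 12 hours = 720) = 264 minutes
= 4 hours and 24 minutes past 12:00 = 4:24

Final answer: 4:24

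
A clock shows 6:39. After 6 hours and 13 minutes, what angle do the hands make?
First find the time 6 hours and 13 minutes after 6:39.
Total minutes: 6 x 60 + 39 + 6 x 60 + 13 = 772.
772 mod 720 = 52 minutes = 12:52.
Now compute the angle at 12:52:
Hour hand: 0 x 30 + 52 x 0.5 = 26 degrees
Minute hand: 52 x 6 = 312 degrees
Difference: |26 - 312| = 286 degrees
Smaller angle: 360 - 286 = 74 degrees

Final answer: 74 degrees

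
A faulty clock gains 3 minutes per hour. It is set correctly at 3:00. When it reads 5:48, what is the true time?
For every 60 true minutes, the faulty clock advances 63 minutes, so 1 faulty-clock minute corresponds to 60/63 true minutes.
From 3:00 to 5:48 on the faulty dial is 168 minutes.
True elapsed: 168 x 60/63 = 160 minutes = 2 hours and 40 minutes.
True time: 3:00 + 2 hours and 40 minutes = 5:40.

Final answer: 5:40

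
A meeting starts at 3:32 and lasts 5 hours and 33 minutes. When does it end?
Starting time: 3:32
Adding 33 minutes to 32 minutes: 32 + 33 = 65 minutes = 1 hour and 5 minutes
Adding 5 hours: 3 + 5 + 1 (carry) = 9
Final time: 9:05

Final answer: 9:05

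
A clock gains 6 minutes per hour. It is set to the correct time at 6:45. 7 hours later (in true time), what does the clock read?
For every 60 true minutes, the faulty clock advances 60 + 6 = 66 minutes.
True elapsed: 7 hours = 420 minutes.
Faulty clock advances: 420 x 66/60 = 462 minutes (drift: 42 minutes ahead).
Shown time: 6:45 + 462 minutes = 2:27.

Final answer: 2:27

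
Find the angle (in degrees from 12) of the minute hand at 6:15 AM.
The minute hand moves 6 degrees per minute.
At 6:15: 15 x 6 = 90 degrees

Final answer: 90 degrees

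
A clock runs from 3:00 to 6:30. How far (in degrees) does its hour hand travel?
The hour hand moves 0.5 degrees per minute.
Time elapsed: 6:30 - 3:00 = 210 minutes
Angular displacement: 210 x 0.5 = 105 degrees

Final answer: 105 degrees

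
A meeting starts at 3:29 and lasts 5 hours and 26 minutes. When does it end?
Starting time: 3:29
Adding 26 minutes to 29 minutes: 29 + 26 = 55 minutes
Adding 5 hours: 3 + 5 = 8
Final time: 8:55

Final answer: 8:55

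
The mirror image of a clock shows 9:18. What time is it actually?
Reflection across the vertical (12-6) axis maps a hand at angle A degrees to (360 - A) degrees, which sends a reading of T minutes past 12:00 to (720 - T) minutes past 12:00.
Mirror reads 9:18 = 558 minutes past 12:00.
Actual time: (720 - 558) mod 720 = 162 minutes = 2:42.

Final answer: 2:42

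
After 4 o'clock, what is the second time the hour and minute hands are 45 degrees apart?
At t minutes past 4:00, the hour hand is at 30 x 4 + 0.5t degrees and the minute hand is at 6t degrees.
The smaller angle between them is 45 degrees when |30H - 5.5t| = 45 or |30H - 5.5t| = 315.
With H = 4, solve 30 x 4 - 5.5t = +/- target for each target:
  t = (30 x 4 - 45) / 5.5 = 13.64
  t = (30 x 4 + 45) / 5.5 = 30
  t = (30 x 4 - 315) / 5.5 = -35.45 (outside (0, 60))
  t = (30 x 4 + 315) / 5.5 = 79.09 (outside (0, 60))
Valid solutions in (0, 60): {13.64, 30} minutes.
The second occurrence is t = 30 minutes.
The hands form a 45-degree angle at 30 minutes past 4:00.

Final answer: 30 minutes past 4:00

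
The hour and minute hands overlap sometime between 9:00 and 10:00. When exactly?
The minute hand gains 5.5 degrees per minute on the hour hand.
At 9:00, the hour hand is at 270 degrees and the minute hand is at 0 degrees.
The gap is 270 degrees. Time to close: 270/5.5 = 60 x 9/11 = 49.09 minutes.
The hands overlap at 49.09 minutes past 9:00.

Final answer: 49.09 minutes past 9:00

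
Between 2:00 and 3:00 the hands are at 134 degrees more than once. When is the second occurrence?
At t minutes past 2:00, the hour hand is at 30 x 2 + 0.5t degrees and the minute hand is at 6t degrees.
The smaller angle between them is 134 degrees when |30H - 5.5t| = 134 or |30H - 5.5t| = 226.
With H = 2, solve 30 x 2 - 5.5t = +/- target for each target:
  t = (30 x 2 - 134) / 5.5 = -13.45 (outside (0, 60))
  t = (30 x 2 + 134) / 5.5 = 35.27
  t = (30 x 2 - 226) / 5.5 = -30.18 (outside (0, 60))
  t = (30 x 2 + 226) / 5.5 = 52
Valid solutions in (0, 60): {35.27, 52} minutes.
The second occurrence is t = 52 minutes.
The hands form a 134-degree angle at 52 minutes past 2:00.

Final answer: 52 minutes past 2:00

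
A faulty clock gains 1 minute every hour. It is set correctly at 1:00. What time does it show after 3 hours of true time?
For every 60 true minutes, the faulty clock advances 60 + 1 = 61 minutes.
True elapsed: 3 hours = 180 minutes.
Faulty clock advances: 180 x 61/60 = 183 minutes (drift: 3 minutes ahead).
Shown time: 1:00 + 183 minutes = 4:03.

Final answer: 4:03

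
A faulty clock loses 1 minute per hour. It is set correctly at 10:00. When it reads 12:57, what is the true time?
For every 60 true minutes, the faulty clock advances 59 minutes, so 1 faulty-clock minute corresponds to 60/59 true minutes.
From 10:00 to 12:57 on the faulty dial is 177 minutes.
True elapsed: 177 x 60/59 = 180 minutes = 3 hours.
True time: 10:00 + 3 hours = 1:00.

Final answer: 1:00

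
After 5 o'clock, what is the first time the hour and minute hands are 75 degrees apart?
At t minutes past 5:00, the hour hand is at 30 x 5 + 0.5t degrees and the minute hand is at 6t degrees.
The smaller angle between them is 75 degrees when |30H - 5.5t| = 75 or |30H - 5.5t| = 285.
With H = 5, solve 30 x 5 - 5.5t = +/- target for each target:
  t = (30 x 5 - 75) / 5.5 = 13.64
  t = (30 x 5 + 75) / 5.5 = 40.91
  t = (30 x 5 - 285) / 5.5 = -24.55 (outside (0, 60))
  t = (30 x 5 + 285) / 5.5 = 79.09 (outside (0, 60))
Valid solutions in (0, 60): {13.64, 40.91} minutes.
The first occurrence is t = 13.64 minutes.
The hands form a 75-degree angle at 13.64 minutes past 5:00.

Final answer: 13.64 minutes past 5:00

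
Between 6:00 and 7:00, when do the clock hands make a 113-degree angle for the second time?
At t minutes past 6:00, the hour hand is at 30 x 6 + 0.5t degrees and the minute hand is at 6t degrees.
The smaller angle between them is 113 degrees when |30H - 5.5t| = 113 or |30H - 5.5t| = 247.
With H = 6, solve 30 x 6 - 5.5t = +/- target for each target:
  t = (30 x 6 - 113) / 5.5 = 12.18
  t = (30 x 6 + 113) / 5.5 = 53.27
  t = (30 x 6 - 247) / 5.5 = -12.18 (outside (0, 60))
  t = (30 x 6 + 247) / 5.5 = 77.64 (outside (0, 60))
Valid solutions in (0, 60): {12.18, 53.27} minutes.
The second occurrence is t = 53.27 minutes.
The hands form a 113-degree angle at 53.27 minutes past 6:00.

Final answer: 53.27 minutes past 6:00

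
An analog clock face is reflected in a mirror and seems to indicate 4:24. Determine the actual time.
Reflection across the vertical (12-6) axis maps a hand at angle A degrees to (360 - A) degrees, which sends a reading of T minutes past 12:00 to (720 - T) minutes past 12:00.
Mirror reads 4:24 = 264 minutes past 12:00.
Actual time: (720 - 264) mod 720 = 456 minutes = 7:36.

Final answer: 7:36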